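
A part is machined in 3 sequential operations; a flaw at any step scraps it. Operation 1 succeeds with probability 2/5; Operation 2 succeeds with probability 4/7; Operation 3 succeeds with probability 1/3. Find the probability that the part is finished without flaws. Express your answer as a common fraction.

Each stage is reached only if all earlier stages succeed, so
P = 2/5 × 4/7 × 1/3 = 8/105.

8/105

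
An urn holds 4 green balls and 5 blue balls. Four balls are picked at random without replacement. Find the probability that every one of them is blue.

P = 5/9 × 4/8 × 3/7 × 2/6 = 120/3024 = 5/126.

5/126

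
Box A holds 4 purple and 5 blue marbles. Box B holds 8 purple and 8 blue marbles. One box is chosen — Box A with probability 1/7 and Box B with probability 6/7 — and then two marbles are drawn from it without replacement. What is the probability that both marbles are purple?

47/210

From Box A: P(both purple) = (4/9)(3/8) = 1/6.
From Box B: P(both purple) = (8/16)(7/15) = 7/30.
Total probability = (1/7)(1/6) + (6/7)(7/30) = 47/210.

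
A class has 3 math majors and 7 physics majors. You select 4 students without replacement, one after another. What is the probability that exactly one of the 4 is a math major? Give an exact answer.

One ordering (a math major drawn first) has probability 3/10 × 7/9 × 6/8 × 5/7 = 630/5040 = 1/8.
There are C(4,1) = 4 such orderings, each equally likely, so P = 4 × 1/8 = 1/2.

1/2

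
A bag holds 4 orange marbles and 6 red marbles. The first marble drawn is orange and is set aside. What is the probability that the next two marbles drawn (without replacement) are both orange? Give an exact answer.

After the first draw, 3 of the remaining 9 marbles are orange.
P = 3/9 × 2/8 = 6/72 = 1/12.

1/12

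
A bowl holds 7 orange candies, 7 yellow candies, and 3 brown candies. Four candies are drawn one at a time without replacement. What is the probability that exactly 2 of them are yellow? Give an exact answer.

27/68

One ordering (yellow drawn first) has probability 7/17 × 6/16 × 10/15 × 9/14 = 3780/57120 = 9/136.
There are C(4,2) = 6 such orderings, each equally likely, so P = 6 × 9/136 = 27/68.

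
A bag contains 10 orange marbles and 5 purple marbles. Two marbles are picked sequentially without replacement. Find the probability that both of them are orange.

P(every draw is orange) = 10/15 × 9/14 = 90/210 = 3/7.

3/7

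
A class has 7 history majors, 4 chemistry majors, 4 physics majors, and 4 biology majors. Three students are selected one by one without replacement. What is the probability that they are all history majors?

P = 7/19 × 6/18 × 5/17 = 210/5814 = 35/969.

35/969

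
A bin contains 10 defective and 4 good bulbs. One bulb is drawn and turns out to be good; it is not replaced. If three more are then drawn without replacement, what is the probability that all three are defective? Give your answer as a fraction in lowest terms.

60/143

With the first bulb removed, 10 defective remain out of 13.
P = 10/13 × 9/12 × 8/11 = 720/1716 = 60/143.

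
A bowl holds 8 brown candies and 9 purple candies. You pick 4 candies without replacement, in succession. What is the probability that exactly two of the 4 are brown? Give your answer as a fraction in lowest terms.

One ordering (brown drawn first) has probability 8/17 × 7/16 × 9/15 × 8/14 = 4032/57120 = 6/85.
There are C(4,2) = 6 such orderings, each equally likely, so P = 6 × 6/85 = 36/85.

36/85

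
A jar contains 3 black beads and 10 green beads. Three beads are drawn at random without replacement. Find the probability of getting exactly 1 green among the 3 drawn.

15/143

One ordering (green drawn first) has probability 10/13 × 3/12 × 2/11 = 60/1716 = 5/143.
There are C(3,1) = 3 such orderings, each equally likely, so P = 3 × 5/143 = 15/143.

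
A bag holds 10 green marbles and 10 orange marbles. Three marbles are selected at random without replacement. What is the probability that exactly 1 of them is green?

One ordering (green drawn first) has probability 10/20 × 10/19 × 9/18 = 900/6840 = 5/38.
There are C(3,1) = 3 such orderings, each equally likely, so P = 3 × 5/38 = 15/38.

15/38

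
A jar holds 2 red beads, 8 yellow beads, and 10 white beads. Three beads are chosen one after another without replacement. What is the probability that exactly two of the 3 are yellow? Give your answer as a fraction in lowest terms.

One ordering (yellow drawn first) has probability 8/20 × 7/19 × 12/18 = 672/6840 = 28/285.
There are C(3,2) = 3 such orderings, each equally likely, so P = 3 × 28/285 = 28/95.

28/95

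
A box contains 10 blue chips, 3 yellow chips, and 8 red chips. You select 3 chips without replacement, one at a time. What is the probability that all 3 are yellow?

P(all yellow) = 3/21 × 2/20 × 1/19 = 6/7980 = 1/1330.

1/1330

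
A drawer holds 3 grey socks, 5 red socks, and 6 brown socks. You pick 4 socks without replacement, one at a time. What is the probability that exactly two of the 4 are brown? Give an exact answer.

One ordering (brown drawn first) has probability 6/14 × 5/13 × 8/12 × 7/11 = 1680/24024 = 10/143.
There are C(4,2) = 6 such orderings, each equally likely, so P = 6 × 10/143 = 60/143.

60/143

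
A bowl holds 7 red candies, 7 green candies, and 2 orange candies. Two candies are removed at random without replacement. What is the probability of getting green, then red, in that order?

Multiply the probability of each draw given the previous ones:
P = 7/16 × 7/15 = 49/240.

49/240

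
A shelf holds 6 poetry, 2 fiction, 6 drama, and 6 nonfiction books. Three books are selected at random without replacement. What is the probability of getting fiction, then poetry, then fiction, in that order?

Multiply the probability of each draw given the previous ones:
P = 2/20 × 6/19 × 1/18 = 12/6840 = 1/570.

1/570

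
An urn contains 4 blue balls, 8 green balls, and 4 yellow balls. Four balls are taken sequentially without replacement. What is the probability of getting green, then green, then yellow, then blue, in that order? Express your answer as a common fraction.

4/195

Each draw changes the counts, so multiply the conditional probabilities along the sequence:
P = 8/16 × 7/15 × 4/14 × 4/13 = 896/43680 = 4/195.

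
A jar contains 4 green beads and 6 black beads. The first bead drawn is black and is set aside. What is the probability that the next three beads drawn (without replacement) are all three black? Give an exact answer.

After the first draw, 5 of the remaining 9 beads are black.
P = 5/9 × 4/8 × 3/7 = 60/504 = 5/42.

5/42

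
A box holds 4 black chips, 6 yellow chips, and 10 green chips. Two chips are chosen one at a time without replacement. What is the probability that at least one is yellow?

99/190

P(no yellow) = 14/20 × 13/19 = 182/380 = 91/190.
P(at least one) = 1 − 91/190 = 99/190.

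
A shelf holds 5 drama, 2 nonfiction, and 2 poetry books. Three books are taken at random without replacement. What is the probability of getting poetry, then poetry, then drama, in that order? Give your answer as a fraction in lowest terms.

5/252

Chain rule:
P = 2/9 × 1/8 × 5/7 = 10/504 = 5/252.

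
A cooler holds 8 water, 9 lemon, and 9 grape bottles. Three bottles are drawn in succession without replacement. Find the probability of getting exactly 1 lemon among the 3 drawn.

153/325

One ordering (lemon drawn first) has probability 9/26 × 17/25 × 16/24 = 2448/15600 = 51/325.
There are C(3,1) = 3 such orderings, each equally likely, so P = 3 × 51/325 = 153/325.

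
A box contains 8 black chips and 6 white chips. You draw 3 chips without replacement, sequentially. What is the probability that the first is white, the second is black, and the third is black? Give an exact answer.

Chain rule:
P = 6/14 × 8/13 × 7/12 = 336/2184 = 2/13.

2/13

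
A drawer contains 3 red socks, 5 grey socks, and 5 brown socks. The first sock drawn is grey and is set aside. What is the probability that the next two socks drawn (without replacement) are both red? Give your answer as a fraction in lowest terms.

After the first draw, 3 of the remaining 12 socks are red.
P = 3/12 × 2/11 = 6/132 = 1/22.

1/22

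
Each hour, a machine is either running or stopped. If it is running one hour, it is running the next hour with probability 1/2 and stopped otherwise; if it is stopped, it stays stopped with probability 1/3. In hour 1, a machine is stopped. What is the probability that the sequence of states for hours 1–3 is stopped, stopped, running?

Hour 1 is given. For each transition, use the conditional probability from the current state:
P(stopped | stopped) = 1/3; P(running | stopped) = 2/3.
P = 1/3 × 2/3 = 2/9.

2/9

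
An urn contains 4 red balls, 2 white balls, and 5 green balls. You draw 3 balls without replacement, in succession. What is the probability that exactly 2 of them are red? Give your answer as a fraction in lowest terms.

14/55

One ordering (red drawn first) has probability 4/11 × 3/10 × 7/9 = 84/990 = 14/165.
There are C(3,2) = 3 such orderings, each equally likely, so P = 3 × 14/165 = 14/55.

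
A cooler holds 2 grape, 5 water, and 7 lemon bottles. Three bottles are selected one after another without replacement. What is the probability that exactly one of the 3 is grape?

33/91

One ordering (grape drawn first) has probability 2/14 × 12/13 × 11/12 = 264/2184 = 11/91.
There are C(3,1) = 3 such orderings, each equally likely, so P = 3 × 11/91 = 33/91.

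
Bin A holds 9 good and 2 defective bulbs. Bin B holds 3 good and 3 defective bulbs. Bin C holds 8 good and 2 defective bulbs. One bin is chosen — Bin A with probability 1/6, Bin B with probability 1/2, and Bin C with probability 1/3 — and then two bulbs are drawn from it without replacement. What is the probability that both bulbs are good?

From Bin A: P(both good) = (9/11)(8/10) = 36/55.
From Bin B: P(both good) = (3/6)(2/5) = 1/5.
From Bin C: P(both good) = (8/10)(7/9) = 28/45.
Total probability = (1/6)(36/55) + (1/2)(1/5) + (1/3)(28/45) = 1237/2970.

1237/2970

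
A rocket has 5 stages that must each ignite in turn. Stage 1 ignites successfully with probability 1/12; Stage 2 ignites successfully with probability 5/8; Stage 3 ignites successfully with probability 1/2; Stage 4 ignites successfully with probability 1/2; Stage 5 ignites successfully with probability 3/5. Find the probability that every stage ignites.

1/128

The events are sequential, so multiply the conditional probabilities:
P = 1/12 × 5/8 × 1/2 × 1/2 × 3/5 = 15/1920 = 1/128.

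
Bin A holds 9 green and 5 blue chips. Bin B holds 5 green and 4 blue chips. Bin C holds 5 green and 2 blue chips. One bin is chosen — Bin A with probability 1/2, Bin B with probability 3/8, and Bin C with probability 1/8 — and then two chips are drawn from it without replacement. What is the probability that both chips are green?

From Bin A: P(both green) = (9/14)(8/13) = 36/91.
From Bin B: P(both green) = (5/9)(4/8) = 5/18.
From Bin C: P(both green) = (5/7)(4/6) = 10/21.
Total probability = (1/2)(36/91) + (3/8)(5/18) + (1/8)(10/21) = 1579/4368.

1579/4368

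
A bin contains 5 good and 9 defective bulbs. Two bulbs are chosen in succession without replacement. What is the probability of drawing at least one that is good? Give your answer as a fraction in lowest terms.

55/91

P(no good) = 9/14 × 8/13 = 72/182 = 36/91.
P(at least one) = 1 − 36/91 = 55/91.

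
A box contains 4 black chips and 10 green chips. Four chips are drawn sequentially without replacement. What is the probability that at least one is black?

P(no black) = 10/14 × 9/13 × 8/12 × 7/11 = 5040/24024 = 30/143.
P(at least one) = 1 − 30/143 = 113/143.

113/143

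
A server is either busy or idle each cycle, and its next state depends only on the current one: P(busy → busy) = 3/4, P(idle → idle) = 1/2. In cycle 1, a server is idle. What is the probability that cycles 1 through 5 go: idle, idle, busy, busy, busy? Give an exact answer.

Cycle 1 is given. For each transition, use the conditional probability from the current state:
P(idle | idle) = 1/2; P(busy | idle) = 1/2; P(busy | busy) = 3/4; P(busy | busy) = 3/4.
P = 1/2 × 1/2 × 3/4 × 3/4 = 9/64.

9/64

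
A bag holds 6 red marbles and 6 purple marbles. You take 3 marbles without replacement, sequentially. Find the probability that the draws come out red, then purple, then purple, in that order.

3/22

Multiply the probability of each draw given the previous ones:
P = 6/12 × 6/11 × 5/10 = 180/1320 = 3/22.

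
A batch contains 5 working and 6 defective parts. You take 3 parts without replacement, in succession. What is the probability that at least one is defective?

31/33

P(no defective) = 5/11 × 4/10 × 3/9 = 60/990 = 2/33.
P(at least one) = 1 − 2/33 = 31/33.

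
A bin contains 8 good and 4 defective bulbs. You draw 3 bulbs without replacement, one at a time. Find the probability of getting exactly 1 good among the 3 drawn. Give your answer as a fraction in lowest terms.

12/55

One ordering (good drawn first) has probability 8/12 × 4/11 × 3/10 = 96/1320 = 4/55.
There are C(3,1) = 3 such orderings, each equally likely, so P = 3 × 4/55 = 12/55.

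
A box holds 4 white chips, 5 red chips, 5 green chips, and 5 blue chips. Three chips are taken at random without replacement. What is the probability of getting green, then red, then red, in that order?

Chain rule:
P = 5/19 × 5/18 × 4/17 = 100/5814 = 50/2907.

50/2907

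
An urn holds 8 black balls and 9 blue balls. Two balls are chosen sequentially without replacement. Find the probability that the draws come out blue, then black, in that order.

9/34

Chain rule:
P = 9/17 × 8/16 = 72/272 = 9/34.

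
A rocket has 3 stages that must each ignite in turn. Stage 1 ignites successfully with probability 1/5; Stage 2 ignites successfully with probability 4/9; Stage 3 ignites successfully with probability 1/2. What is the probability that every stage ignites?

The events are sequential, so multiply the conditional probabilities:
P = 1/5 × 4/9 × 1/2 = 4/90 = 2/45.

2/45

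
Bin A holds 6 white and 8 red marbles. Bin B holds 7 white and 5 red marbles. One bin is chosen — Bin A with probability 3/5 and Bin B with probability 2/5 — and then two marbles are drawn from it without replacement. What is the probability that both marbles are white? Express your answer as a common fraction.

From Bin A: P(both white) = (6/14)(5/13) = 15/91.
From Bin B: P(both white) = (7/12)(6/11) = 7/22.
Total probability = (3/5)(15/91) + (2/5)(7/22) = 1132/5005.

1132/5005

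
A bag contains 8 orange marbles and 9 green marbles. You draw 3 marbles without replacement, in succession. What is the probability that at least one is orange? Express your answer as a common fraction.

P(no orange) = 9/17 × 8/16 × 7/15 = 504/4080 = 21/170.
P(at least one) = 1 − 21/170 = 149/170.

149/170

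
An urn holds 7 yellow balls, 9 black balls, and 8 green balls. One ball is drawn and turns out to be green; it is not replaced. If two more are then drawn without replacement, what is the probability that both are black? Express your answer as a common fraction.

With the first ball removed, 9 black remain out of 23.
P = 9/23 × 8/22 = 72/506 = 36/253.

36/253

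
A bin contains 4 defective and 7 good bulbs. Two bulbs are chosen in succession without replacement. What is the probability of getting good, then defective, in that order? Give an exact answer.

14/55

Chain rule:
P = 7/11 × 4/10 = 28/110 = 14/55.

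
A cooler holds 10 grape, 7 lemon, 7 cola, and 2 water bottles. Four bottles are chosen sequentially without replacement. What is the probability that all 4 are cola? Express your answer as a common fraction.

7/2990

P(every draw is cola) = 7/26 × 6/25 × 5/24 × 4/23 = 840/358800 = 7/2990.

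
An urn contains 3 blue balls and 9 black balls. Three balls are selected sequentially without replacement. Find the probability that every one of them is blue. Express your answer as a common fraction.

1/220

P(every draw is blue) = 3/12 × 2/11 × 1/10 = 6/1320 = 1/220.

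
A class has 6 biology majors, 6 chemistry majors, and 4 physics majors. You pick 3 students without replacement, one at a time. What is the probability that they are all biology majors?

1/28

P = 6/16 × 5/15 × 4/14 = 120/3360 = 1/28.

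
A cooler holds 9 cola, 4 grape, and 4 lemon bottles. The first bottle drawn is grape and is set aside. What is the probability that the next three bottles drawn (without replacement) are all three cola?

3/20

With the first bottle removed, 9 cola remain out of 16.
P = 9/16 × 8/15 × 7/14 = 504/3360 = 3/20.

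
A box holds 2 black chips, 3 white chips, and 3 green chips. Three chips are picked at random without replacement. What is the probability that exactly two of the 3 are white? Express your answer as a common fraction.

One ordering (white drawn first) has probability 3/8 × 2/7 × 5/6 = 30/336 = 5/56.
There are C(3,2) = 3 such orderings, each equally likely, so P = 3 × 5/56 = 15/56.

15/56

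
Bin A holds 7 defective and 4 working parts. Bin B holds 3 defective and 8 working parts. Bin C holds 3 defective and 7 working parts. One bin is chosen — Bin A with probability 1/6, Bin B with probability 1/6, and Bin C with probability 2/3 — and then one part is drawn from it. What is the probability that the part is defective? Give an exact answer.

From Bin A: P(defective) = 7/11.
From Bin B: P(defective) = 3/11.
From Bin C: P(defective) = 3/10.
Total probability = (1/6)(7/11) + (1/6)(3/11) + (2/3)(3/10) = 58/165.

58/165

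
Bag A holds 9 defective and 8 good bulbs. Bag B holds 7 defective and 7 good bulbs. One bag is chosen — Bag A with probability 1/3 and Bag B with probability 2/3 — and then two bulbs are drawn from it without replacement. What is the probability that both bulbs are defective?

107/442

From Bag A: P(both defective) = (9/17)(8/16) = 9/34.
From Bag B: P(both defective) = (7/14)(6/13) = 3/13.
Total probability = (1/3)(9/34) + (2/3)(3/13) = 107/442.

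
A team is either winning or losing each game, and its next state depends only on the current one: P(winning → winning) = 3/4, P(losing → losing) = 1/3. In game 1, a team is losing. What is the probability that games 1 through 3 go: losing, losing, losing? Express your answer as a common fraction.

Game 1 is given. For each transition, use the conditional probability from the current state:
P(losing | losing) = 1/3; P(losing | losing) = 1/3.
P = 1/3 × 1/3 = 1/9.

1/9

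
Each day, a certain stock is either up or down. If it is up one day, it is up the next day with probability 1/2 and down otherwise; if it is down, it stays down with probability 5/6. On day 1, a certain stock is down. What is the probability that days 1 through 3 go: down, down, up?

5/36

Day 1 is given. For each transition, use the conditional probability from the current state:
P(down | down) = 5/6; P(up | down) = 1/6.
P = 5/6 × 1/6 = 5/36.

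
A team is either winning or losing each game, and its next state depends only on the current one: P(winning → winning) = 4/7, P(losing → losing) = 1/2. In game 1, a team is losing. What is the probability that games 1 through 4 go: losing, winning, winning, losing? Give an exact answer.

6/49

Game 1 is given. For each transition, use the conditional probability from the current state:
P(winning | losing) = 1/2; P(winning | winning) = 4/7; P(losing | winning) = 3/7.
P = 1/2 × 4/7 × 3/7 = 12/98 = 6/49.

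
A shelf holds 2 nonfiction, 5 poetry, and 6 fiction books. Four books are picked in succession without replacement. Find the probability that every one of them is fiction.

3/143

P = 6/13 × 5/12 × 4/11 × 3/10 = 360/17160 = 3/143.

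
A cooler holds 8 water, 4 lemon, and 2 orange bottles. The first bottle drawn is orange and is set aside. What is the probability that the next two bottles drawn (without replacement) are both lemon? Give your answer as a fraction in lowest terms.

1/13

After the first draw, 4 of the remaining 13 bottles are lemon.
P = 4/13 × 3/12 = 12/156 = 1/13.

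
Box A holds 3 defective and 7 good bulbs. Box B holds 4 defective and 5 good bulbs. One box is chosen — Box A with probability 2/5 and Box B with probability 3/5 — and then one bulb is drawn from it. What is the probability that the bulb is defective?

From Box A: P(defective) = 3/10.
From Box B: P(defective) = 4/9.
Total probability = (2/5)(3/10) + (3/5)(4/9) = 29/75.

29/75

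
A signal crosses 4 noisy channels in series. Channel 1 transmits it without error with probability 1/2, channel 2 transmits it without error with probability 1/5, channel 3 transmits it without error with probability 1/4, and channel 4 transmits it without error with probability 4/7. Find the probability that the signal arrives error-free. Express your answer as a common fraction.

1/70

The events are sequential, so multiply the conditional probabilities:
P = 1/2 × 1/5 × 1/4 × 4/7 = 4/280 = 1/70.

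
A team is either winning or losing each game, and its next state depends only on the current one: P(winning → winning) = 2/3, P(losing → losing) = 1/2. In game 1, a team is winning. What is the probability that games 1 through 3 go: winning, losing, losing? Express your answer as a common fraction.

Game 1 is given. For each transition, use the conditional probability from the current state:
P(losing | winning) = 1/3; P(losing | losing) = 1/2.
P = 1/3 × 1/2 = 1/6.

1/6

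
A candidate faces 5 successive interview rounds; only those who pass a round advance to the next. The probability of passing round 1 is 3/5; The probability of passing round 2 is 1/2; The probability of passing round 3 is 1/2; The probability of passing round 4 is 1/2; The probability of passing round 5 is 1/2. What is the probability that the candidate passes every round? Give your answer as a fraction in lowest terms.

The events are sequential, so multiply the conditional probabilities:
P = 3/5 × 1/2 × 1/2 × 1/2 × 1/2 = 3/80.

3/80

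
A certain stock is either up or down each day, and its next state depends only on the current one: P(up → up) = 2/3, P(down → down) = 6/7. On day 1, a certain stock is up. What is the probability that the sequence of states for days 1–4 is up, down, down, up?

2/49

Day 1 is given. For each transition, use the conditional probability from the current state:
P(down | up) = 1/3; P(down | down) = 6/7; P(up | down) = 1/7.
P = 1/3 × 6/7 × 1/7 = 6/147 = 2/49.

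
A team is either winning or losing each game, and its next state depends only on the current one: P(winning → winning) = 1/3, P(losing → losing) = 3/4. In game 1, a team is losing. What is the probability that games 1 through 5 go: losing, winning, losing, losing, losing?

3/32

Game 1 is given. For each transition, use the conditional probability from the current state:
P(winning | losing) = 1/4; P(losing | winning) = 2/3; P(losing | losing) = 3/4; P(losing | losing) = 3/4.
P = 1/4 × 2/3 × 3/4 × 3/4 = 18/192 = 3/32.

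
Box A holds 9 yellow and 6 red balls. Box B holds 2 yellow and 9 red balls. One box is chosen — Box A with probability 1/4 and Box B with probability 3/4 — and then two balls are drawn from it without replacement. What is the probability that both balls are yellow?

153/1540

From Box A: P(both yellow) = (9/15)(8/14) = 12/35.
From Box B: P(both yellow) = (2/11)(1/10) = 1/55.
Total probability = (1/4)(12/35) + (3/4)(1/55) = 153/1540.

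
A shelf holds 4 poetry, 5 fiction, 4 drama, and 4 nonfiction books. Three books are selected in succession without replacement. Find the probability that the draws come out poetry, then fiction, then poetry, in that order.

Chain rule:
P = 4/17 × 5/16 × 3/15 = 60/4080 = 1/68.

1/68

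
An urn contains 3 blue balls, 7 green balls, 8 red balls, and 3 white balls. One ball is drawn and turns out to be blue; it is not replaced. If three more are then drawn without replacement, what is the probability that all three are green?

After the first draw, 7 of the remaining 20 balls are green.
P = 7/20 × 6/19 × 5/18 = 210/6840 = 7/228.

7/228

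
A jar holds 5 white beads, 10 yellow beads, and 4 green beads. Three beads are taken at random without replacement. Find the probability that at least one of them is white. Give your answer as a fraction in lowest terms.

P(no white) = 14/19 × 13/18 × 12/17 = 2184/5814 = 364/969.
P(at least one) = 1 − 364/969 = 605/969.

605/969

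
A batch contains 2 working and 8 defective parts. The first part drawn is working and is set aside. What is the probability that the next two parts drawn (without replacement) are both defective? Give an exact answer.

7/9

With the first part removed, 8 defective remain out of 9.
P = 8/9 × 7/8 = 56/72 = 7/9.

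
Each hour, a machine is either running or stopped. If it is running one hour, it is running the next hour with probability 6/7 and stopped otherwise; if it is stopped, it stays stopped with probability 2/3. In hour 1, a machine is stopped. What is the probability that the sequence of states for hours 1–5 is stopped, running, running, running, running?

72/343

Hour 1 is given. For each transition, use the conditional probability from the current state:
P(running | stopped) = 1/3; P(running | running) = 6/7; P(running | running) = 6/7; P(running | running) = 6/7.
P = 1/3 × 6/7 × 6/7 × 6/7 = 216/1029 = 72/343.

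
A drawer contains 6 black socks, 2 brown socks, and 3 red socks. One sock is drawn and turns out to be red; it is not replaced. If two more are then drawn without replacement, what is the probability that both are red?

1/45

After the first draw, 2 of the remaining 10 socks are red.
P = 2/10 × 1/9 = 2/90 = 1/45.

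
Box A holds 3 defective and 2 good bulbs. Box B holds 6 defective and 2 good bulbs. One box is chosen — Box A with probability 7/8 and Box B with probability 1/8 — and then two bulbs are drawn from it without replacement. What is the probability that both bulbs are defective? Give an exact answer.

369/1120

From Box A: P(both defective) = (3/5)(2/4) = 3/10.
From Box B: P(both defective) = (6/8)(5/7) = 15/28.
Total probability = (7/8)(3/10) + (1/8)(15/28) = 369/1120.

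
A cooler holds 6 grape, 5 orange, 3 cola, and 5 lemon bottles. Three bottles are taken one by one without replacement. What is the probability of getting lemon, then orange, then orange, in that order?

Chain rule:
P = 5/19 × 5/18 × 4/17 = 100/5814 = 50/2907.

50/2907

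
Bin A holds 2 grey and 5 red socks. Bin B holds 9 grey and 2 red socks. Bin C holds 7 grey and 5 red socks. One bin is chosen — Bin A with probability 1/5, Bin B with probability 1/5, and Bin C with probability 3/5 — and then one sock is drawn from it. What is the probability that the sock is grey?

From Bin A: P(grey) = 2/7.
From Bin B: P(grey) = 9/11.
From Bin C: P(grey) = 7/12.
Total probability = (1/5)(2/7) + (1/5)(9/11) + (3/5)(7/12) = 879/1540.

879/1540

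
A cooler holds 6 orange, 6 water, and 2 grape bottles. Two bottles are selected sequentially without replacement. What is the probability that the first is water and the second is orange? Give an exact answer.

18/91

Each draw changes the counts, so multiply the conditional probabilities along the sequence:
P = 6/14 × 6/13 = 36/182 = 18/91.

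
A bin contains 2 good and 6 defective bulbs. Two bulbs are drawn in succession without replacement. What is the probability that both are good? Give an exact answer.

1/28

P(every draw is good) = 2/8 × 1/7 = 2/56 = 1/28.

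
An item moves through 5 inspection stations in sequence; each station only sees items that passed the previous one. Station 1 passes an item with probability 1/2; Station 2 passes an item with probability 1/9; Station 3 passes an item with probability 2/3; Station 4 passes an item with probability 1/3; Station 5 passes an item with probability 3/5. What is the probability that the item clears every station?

1/135

The events are sequential, so multiply the conditional probabilities:
P = 1/2 × 1/9 × 2/3 × 1/3 × 3/5 = 6/810 = 1/135.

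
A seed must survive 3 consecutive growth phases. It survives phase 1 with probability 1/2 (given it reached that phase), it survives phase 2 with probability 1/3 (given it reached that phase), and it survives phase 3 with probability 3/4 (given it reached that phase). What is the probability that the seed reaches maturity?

Multiplying along the chain,
P = 1/2 × 1/3 × 3/4 = 3/24 = 1/8.

1/8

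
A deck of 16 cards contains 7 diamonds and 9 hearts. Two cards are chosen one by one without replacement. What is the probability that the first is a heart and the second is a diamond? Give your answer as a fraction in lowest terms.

Chain rule:
P = 9/16 × 7/15 = 63/240 = 21/80.

21/80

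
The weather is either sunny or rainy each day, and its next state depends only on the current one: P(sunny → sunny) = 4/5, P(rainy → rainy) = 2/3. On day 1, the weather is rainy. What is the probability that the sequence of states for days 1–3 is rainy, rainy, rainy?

4/9

Day 1 is given. For each transition, use the conditional probability from the current state:
P(rainy | rainy) = 2/3; P(rainy | rainy) = 2/3.
P = 2/3 × 2/3 = 4/9.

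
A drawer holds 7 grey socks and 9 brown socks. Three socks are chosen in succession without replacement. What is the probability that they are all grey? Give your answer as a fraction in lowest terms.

P(every draw is grey) = 7/16 × 6/15 × 5/14 = 210/3360 = 1/16.

1/16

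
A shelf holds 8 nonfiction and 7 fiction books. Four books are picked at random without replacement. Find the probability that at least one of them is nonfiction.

38/39

P(no nonfiction) = 7/15 × 6/14 × 5/13 × 4/12 = 840/32760 = 1/39.
P(at least one) = 1 − 1/39 = 38/39.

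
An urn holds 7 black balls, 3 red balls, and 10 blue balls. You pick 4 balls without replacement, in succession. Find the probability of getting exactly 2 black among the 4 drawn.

546/1615

One ordering (black drawn first) has probability 7/20 × 6/19 × 13/18 × 12/17 = 6552/116280 = 91/1615.
There are C(4,2) = 6 such orderings, each equally likely, so P = 6 × 91/1615 = 546/1615.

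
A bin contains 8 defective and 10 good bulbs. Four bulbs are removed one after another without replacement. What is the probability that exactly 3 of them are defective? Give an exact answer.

One ordering (defective drawn first) has probability 8/18 × 7/17 × 6/16 × 10/15 = 3360/73440 = 7/153.
There are C(4,3) = 4 such orderings, each equally likely, so P = 4 × 7/153 = 28/153.

28/153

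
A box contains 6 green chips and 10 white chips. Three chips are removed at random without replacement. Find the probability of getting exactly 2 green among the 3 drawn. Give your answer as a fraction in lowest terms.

One ordering (green drawn first) has probability 6/16 × 5/15 × 10/14 = 300/3360 = 5/56.
There are C(3,2) = 3 such orderings, each equally likely, so P = 3 × 5/56 = 15/56.

15/56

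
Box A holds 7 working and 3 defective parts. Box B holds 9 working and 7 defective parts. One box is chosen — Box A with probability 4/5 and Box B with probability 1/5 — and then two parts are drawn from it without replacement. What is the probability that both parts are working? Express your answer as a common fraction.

13/30

From Box A: P(both working) = (7/10)(6/9) = 7/15.
From Box B: P(both working) = (9/16)(8/15) = 3/10.
Total probability = (4/5)(7/15) + (1/5)(3/10) = 13/30.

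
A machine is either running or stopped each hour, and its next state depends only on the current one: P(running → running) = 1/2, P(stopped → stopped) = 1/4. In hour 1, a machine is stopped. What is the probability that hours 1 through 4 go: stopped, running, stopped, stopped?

3/32

Hour 1 is given. For each transition, use the conditional probability from the current state:
P(running | stopped) = 3/4; P(stopped | running) = 1/2; P(stopped | stopped) = 1/4.
P = 3/4 × 1/2 × 1/4 = 3/32.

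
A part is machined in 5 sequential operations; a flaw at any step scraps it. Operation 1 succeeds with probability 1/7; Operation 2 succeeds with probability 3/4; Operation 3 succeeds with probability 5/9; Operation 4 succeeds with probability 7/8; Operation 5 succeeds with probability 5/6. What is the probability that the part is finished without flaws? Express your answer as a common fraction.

Each stage is reached only if all earlier stages succeed, so
P = 1/7 × 3/4 × 5/9 × 7/8 × 5/6 = 525/12096 = 25/576.

25/576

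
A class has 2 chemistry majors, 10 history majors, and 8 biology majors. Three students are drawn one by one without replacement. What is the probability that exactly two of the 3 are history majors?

15/38

One ordering (history majors drawn first) has probability 10/20 × 9/19 × 10/18 = 900/6840 = 5/38.
There are C(3,2) = 3 such orderings, each equally likely, so P = 3 × 5/38 = 15/38.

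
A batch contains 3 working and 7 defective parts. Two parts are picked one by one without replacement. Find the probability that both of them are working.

P(all working) = 3/10 × 2/9 = 6/90 = 1/15.

1/15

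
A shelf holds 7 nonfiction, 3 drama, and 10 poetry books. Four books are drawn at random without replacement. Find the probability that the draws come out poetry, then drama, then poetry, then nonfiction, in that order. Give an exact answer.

21/1292

Multiply the probability of each draw given the previous ones:
P = 10/20 × 3/19 × 9/18 × 7/17 = 1890/116280 = 21/1292.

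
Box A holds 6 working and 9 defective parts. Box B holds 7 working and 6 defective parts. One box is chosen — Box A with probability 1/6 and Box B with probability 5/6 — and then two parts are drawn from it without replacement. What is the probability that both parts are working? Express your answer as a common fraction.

From Box A: P(both working) = (6/15)(5/14) = 1/7.
From Box B: P(both working) = (7/13)(6/12) = 7/26.
Total probability = (1/6)(1/7) + (5/6)(7/26) = 271/1092.

271/1092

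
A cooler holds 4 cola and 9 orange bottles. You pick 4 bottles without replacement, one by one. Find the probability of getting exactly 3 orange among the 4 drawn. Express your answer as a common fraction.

336/715

One ordering (orange drawn first) has probability 9/13 × 8/12 × 7/11 × 4/10 = 2016/17160 = 84/715.
There are C(4,3) = 4 such orderings, each equally likely, so P = 4 × 84/715 = 336/715.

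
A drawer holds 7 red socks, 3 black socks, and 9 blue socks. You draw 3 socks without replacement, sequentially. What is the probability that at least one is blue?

283/323

P(no blue) = 10/19 × 9/18 × 8/17 = 720/5814 = 40/323.
P(at least one) = 1 − 40/323 = 283/323.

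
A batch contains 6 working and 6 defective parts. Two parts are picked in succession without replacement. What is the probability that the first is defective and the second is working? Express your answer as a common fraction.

Each draw changes the counts, so multiply the conditional probabilities along the sequence:
P = 6/12 × 6/11 = 36/132 = 3/11.

3/11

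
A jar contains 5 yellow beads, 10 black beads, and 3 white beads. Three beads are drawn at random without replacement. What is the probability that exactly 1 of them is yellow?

65/136

One ordering (yellow drawn first) has probability 5/18 × 13/17 × 12/16 = 780/4896 = 65/408.
There are C(3,1) = 3 such orderings, each equally likely, so P = 3 × 65/408 = 65/136.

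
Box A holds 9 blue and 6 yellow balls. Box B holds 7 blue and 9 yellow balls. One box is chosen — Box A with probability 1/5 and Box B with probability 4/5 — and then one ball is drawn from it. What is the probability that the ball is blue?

47/100

From Box A: P(blue) = 9/15.
From Box B: P(blue) = 7/16.
Total probability = (1/5)(9/15) + (4/5)(7/16) = 47/100.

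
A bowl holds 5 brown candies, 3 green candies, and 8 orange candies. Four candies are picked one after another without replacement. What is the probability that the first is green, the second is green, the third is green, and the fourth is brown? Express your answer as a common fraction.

Chain rule:
P = 3/16 × 2/15 × 1/14 × 5/13 = 30/43680 = 1/1456.

1/1456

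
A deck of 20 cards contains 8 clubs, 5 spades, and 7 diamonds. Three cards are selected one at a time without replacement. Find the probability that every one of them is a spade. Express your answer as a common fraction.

P(all spades) = 5/20 × 4/19 × 3/18 = 60/6840 = 1/114.

1/114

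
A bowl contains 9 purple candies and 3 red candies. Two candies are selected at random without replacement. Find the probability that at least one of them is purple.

P(no purple) = 3/12 × 2/11 = 6/132 = 1/22.
P(at least one) = 1 − 1/22 = 21/22.

21/22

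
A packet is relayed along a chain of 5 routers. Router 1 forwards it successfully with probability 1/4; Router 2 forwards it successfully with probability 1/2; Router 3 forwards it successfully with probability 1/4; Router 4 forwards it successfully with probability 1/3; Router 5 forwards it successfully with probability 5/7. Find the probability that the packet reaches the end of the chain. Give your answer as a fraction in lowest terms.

The events are sequential, so multiply the conditional probabilities:
P = 1/4 × 1/2 × 1/4 × 1/3 × 5/7 = 5/672.

5/672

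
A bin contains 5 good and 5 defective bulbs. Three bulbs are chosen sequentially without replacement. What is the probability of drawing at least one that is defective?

P(no defective) = 5/10 × 4/9 × 3/8 = 60/720 = 1/12.
P(at least one) = 1 − 1/12 = 11/12.

11/12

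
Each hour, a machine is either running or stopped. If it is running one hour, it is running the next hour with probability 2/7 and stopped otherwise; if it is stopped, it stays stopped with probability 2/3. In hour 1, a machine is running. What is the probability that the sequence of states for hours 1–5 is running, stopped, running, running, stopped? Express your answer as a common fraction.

Hour 1 is given. For each transition, use the conditional probability from the current state:
P(stopped | running) = 5/7; P(running | stopped) = 1/3; P(running | running) = 2/7; P(stopped | running) = 5/7.
P = 5/7 × 1/3 × 2/7 × 5/7 = 50/1029.

50/1029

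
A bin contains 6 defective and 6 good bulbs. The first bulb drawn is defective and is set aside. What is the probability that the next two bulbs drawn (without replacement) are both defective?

After the first draw, 5 of the remaining 11 bulbs are defective.
P = 5/11 × 4/10 = 20/110 = 2/11.

2/11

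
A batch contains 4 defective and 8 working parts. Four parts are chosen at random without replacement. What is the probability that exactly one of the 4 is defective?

One ordering (defective drawn first) has probability 4/12 × 8/11 × 7/10 × 6/9 = 1344/11880 = 56/495.
There are C(4,1) = 4 such orderings, each equally likely, so P = 4 × 56/495 = 224/495.

224/495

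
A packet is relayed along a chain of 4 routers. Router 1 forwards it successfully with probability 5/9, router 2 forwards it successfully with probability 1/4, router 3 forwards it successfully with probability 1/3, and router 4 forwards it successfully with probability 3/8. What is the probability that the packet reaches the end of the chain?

5/288

The events are sequential, so multiply the conditional probabilities:
P = 5/9 × 1/4 × 1/3 × 3/8 = 15/864 = 5/288.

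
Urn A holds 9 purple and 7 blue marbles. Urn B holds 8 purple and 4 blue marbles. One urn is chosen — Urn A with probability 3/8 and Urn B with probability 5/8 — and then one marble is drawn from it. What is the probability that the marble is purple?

241/384

From Urn A: P(purple) = 9/16.
From Urn B: P(purple) = 8/12.
Total probability = (3/8)(9/16) + (5/8)(8/12) = 241/384.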